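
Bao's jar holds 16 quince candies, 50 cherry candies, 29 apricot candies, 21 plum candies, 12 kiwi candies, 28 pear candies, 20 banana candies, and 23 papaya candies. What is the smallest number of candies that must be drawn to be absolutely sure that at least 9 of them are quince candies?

192

In the worst case for collecting quince candies, every non-quince candy comes out first.
There are 50 + 29 + 21 + 12 + 28 + 20 + 23 = 183 non-quince candies altogether.
After those, each further candy must be quince, so 183 + 9 = 192 draws guarantee 9 quince candies.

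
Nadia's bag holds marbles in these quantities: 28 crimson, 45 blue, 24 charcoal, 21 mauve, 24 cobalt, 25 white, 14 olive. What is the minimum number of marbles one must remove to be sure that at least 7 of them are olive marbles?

174

In the worst case for collecting olive marbles, every non-olive marble comes out first.
There are 28 + 45 + 24 + 21 + 24 + 25 = 167 non-olive marbles altogether.
After those, each further marble must be olive, so 167 + 7 = 174 draws guarantee 7 olive marbles.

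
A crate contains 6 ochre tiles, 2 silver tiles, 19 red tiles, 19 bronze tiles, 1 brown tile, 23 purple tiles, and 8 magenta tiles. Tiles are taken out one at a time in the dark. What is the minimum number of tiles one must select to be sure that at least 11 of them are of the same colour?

An adversary could hand out at most 10 tiles per colour (4 colours run out sooner): 6 + 2 + 10 + 10 + 1 + 10 + 8 = 47 tiles and still no colour has 11.
One more tile lands in a colour already at 10, so 48 draws are enough and 47 are not.

48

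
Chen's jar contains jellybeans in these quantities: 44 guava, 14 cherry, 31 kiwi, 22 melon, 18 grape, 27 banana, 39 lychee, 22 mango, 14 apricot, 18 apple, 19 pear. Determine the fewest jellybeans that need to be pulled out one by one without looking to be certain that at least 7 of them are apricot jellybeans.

261

In the worst case for collecting apricot jellybeans, every non-apricot jellybean comes out first.
There are 44 + 14 + 31 + 22 + 18 + 27 + 39 + 22 + 18 + 19 = 254 non-apricot jellybeans altogether.
After those, each further jellybean must be apricot, so 254 + 7 = 261 draws guarantee 7 apricot jellybeans.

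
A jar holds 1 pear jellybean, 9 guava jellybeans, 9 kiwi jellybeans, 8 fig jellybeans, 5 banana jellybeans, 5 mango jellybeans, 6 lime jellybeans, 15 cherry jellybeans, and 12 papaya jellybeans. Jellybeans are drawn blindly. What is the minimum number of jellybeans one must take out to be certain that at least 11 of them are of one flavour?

Pigeonhole: the 9 flavours are the holes; the jellybeans drawn are the pigeons.
To avoid 11 of any one flavour, the worst case takes at most 10 of each flavour, or every jellybean of a flavour that has fewer than 10.
That gives 1 + 9 + 9 + 8 + 5 + 5 + 6 + 10 + 10 = 63 jellybeans with no flavour reaching 11.
The next jellybean forces some flavour to 11, so 63 + 1 = 64.

64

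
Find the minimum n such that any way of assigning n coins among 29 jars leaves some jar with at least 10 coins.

262

With 261 coins one could put exactly 9 in each of the 29 jars, and no jar would reach 10.
By the pigeonhole principle, one more coin must land in a jar that already has 9, giving it 10.
So 29 × 9 + 1 = 262 coins are required.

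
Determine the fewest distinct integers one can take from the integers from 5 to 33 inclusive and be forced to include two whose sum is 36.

17

Two chosen integers sum to 36 exactly when both halves of some pair {x, 36−x} with 5 ≤ x ≤ 36−x ≤ 31 are chosen — 13 such pairs.
The remaining 3 elements (those with no distinct partner in range) can never complete a 36-sum, so the worst case takes all of them and one from each pair: 3 + 13 = 16.
By pigeonhole, the 17th integer has to be the second member of some pair, so 16 + 1 = 17.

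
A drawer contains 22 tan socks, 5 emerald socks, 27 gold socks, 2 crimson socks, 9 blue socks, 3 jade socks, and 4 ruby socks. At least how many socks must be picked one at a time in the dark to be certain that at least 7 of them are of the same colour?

An adversary could hand out at most 6 socks per colour (4 colours run out sooner): 6 + 5 + 6 + 2 + 6 + 3 + 4 = 32 socks and still no colour has 7.
One more sock lands in a colour already at 6, so 33 draws are enough and 32 are not.

33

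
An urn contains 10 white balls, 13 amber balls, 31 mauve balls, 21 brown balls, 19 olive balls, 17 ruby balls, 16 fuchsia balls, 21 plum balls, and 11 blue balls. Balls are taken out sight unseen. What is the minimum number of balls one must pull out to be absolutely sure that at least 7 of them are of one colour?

55

Put each drawn ball into a box by colour. The largest draw with every box below 7 takes min(count, 6) from each colour.
Σ min(cᵢ, 6) = 6 + 6 + 6 + 6 + 6 + 6 + 6 + 6 + 6 = 54.
Draw number 54 + 1 = 55 must push one box to 7.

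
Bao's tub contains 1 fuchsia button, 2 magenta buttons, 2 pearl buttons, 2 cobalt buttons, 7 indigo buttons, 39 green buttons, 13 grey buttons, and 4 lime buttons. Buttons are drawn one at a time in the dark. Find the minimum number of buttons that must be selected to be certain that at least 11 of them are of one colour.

The 8 colours are the holes; the buttons drawn are the pigeons.
To avoid 11 of any one colour, the worst case takes at most 10 of each colour, or every button of a colour that has fewer than 10.
That gives 1 + 2 + 2 + 2 + 7 + 10 + 10 + 4 = 38 buttons with no colour reaching 11.
The next button forces some colour to 11, so 38 + 1 = 39.

39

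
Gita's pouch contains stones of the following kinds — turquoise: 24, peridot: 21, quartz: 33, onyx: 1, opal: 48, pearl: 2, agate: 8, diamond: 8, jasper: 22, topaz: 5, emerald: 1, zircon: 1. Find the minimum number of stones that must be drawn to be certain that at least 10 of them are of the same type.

By pigeonhole, the 12 types are the holes; the stones drawn are the pigeons.
To avoid 10 of any one type, the worst case takes at most 9 of each type, or every stone of a type that has fewer than 9.
That gives 9 + 9 + 9 + 1 + 9 + 2 + 8 + 8 + 9 + 5 + 1 + 1 = 71 stones with no type reaching 10.
The next stone forces some type to 10, so 71 + 1 = 72.

72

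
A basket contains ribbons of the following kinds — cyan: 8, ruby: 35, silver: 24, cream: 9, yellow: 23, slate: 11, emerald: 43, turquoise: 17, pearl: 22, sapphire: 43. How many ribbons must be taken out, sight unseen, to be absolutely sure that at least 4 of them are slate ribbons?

In the worst case for collecting slate ribbons, every non-slate ribbon comes out first.
There are 8 + 35 + 24 + 9 + 23 + 43 + 17 + 22 + 43 = 224 non-slate ribbons altogether.
After those, each further ribbon must be slate, so 224 + 4 = 228 draws guarantee 4 slate ribbons.

228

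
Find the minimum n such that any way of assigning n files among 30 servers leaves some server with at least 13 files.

With 360 files one could put exactly 12 in each of the 30 servers, and no server would reach 13.
One more file must land in a server that already has 12, giving it 13.
So 30 × 12 + 1 = 361 files are required.

361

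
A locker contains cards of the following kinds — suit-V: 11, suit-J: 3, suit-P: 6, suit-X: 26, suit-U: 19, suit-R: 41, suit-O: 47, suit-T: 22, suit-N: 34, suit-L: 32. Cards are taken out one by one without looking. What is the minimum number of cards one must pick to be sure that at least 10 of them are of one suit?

By the pigeonhole principle, the 10 suits are the holes; the cards drawn are the pigeons.
To avoid 10 of any one suit, the worst case takes at most 9 of each suit, or every card of a suit that has fewer than 9.
That gives 9 + 3 + 6 + 9 + 9 + 9 + 9 + 9 + 9 + 9 = 81 cards with no suit reaching 10.
The next card forces some suit to 10, so 81 + 1 = 82.

82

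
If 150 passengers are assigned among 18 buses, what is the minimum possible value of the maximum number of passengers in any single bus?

The 18 buses are the holes and the 150 passengers are the pigeons.
If every bus held at most 8 passengers, the total would be at most 18 × 8 = 144, which is less than 150.
So some bus holds at least ⌈150/18⌉ = 9 passengers.

9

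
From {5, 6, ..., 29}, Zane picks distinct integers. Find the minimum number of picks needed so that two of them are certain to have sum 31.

15

Group the elements by complementary pair {x, 31−x}: {5,26}, {6,25}, {7,24}, …, giving 11 two-element pairs and 3 integers whose partner 31−x falls outside [5,29].
Treating each of those 14 groups as a pigeonhole, one can pick one integer per group — 14 integers — with no two summing to 31.
The 15th integer lands in an occupied pair, forcing a sum of 31.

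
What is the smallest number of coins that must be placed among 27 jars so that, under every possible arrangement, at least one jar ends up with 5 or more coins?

109

With 108 coins one could put exactly 4 in each of the 27 jars, and no jar would reach 5.
One more coin must land in a jar that already has 4, giving it 5.
So 27 × 4 + 1 = 109 coins are required.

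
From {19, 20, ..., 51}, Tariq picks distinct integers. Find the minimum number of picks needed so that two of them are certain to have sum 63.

Group the elements by complementary pair {x, 63−x}: {19,44}, {20,43}, {21,42}, …, giving 13 two-element pairs and 7 integers whose partner 63−x falls outside [19,51].
Treating each of those 20 groups as a pigeonhole, one can pick one integer per group — 20 integers — with no two summing to 63.
The 21st integer lands in an occupied pair, forcing a sum of 63.

21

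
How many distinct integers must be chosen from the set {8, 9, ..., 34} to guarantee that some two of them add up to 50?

19

Two chosen integers sum to 50 exactly when both halves of some pair {x, 50−x} with 16 ≤ x ≤ 50−x ≤ 34 are chosen — 9 such pairs.
The remaining 9 elements (those with no distinct partner in range) can never complete a 50-sum, so the worst case takes all of them and one from each pair: 9 + 9 = 18.
Pigeonhole: the 19th integer has to be the second member of some pair, so 18 + 1 = 19.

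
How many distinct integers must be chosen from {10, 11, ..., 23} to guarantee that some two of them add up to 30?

A set avoiding the sum 30 can contain at most one of each pair {x, 30−x}, plus the 4 elements whose complement lies outside the range or equal to its own complement.
The integers 15, …, 23 (9 of them) are such a set: any two sum to at least 15+16 = 31 > 30.
Any 10th integer completes one of the 5 pairs, so 10 choices force a sum of 30.

10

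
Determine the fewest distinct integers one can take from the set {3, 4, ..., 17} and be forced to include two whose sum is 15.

11

A set avoiding the sum 15 can contain at most one of each pair {x, 15−x}, plus the 5 elements whose complement lies outside the range.
The integers 8, …, 17 (10 of them) are such a set: any two sum to at least 8+9 = 17 > 15.
Pigeonhole: any 11th integer completes one of the 5 pairs, so 11 choices force a sum of 15.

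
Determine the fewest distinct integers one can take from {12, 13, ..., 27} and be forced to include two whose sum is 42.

Two chosen integers sum to 42 exactly when both halves of some pair {x, 42−x} with 15 ≤ x ≤ 42−x ≤ 27 are chosen — 6 such pairs.
The remaining 4 elements (those with no distinct partner in range) can never complete a 42-sum, so the worst case takes all of them and one from each pair: 4 + 6 = 10.
By the pigeonhole principle, the 11th integer has to be the second member of some pair, so 10 + 1 = 11.

11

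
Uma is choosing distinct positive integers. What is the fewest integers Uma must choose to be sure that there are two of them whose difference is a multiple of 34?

35

Integers whose pairwise differences are multiples of 34 are exactly those sharing a remainder mod 34. The 34 residue classes mod 34 are the pigeonholes.
With 34 integers one could put 1 in each residue class and have no class reach 2.
The 35th integer pushes some class to 2, so 34·1 + 1 = 35.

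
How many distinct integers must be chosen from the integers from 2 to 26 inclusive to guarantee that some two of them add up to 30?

A set avoiding the sum 30 can contain at most one of each pair {x, 30−x}, plus the 3 elements whose complement lies outside the range or equal to its own complement.
The integers 2, …, 15 (14 of them) are such a set: any two sum to at least 2+3 = 5 and at most 14+15 = 29 < 30.
Any 15th integer completes one of the 11 pairs, so 15 choices force a sum of 30.

15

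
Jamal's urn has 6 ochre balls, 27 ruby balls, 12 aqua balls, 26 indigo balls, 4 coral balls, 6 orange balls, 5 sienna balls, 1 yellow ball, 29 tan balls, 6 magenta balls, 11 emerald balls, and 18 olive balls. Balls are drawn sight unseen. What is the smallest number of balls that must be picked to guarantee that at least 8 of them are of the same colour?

By pigeonhole, put each drawn ball into a box by colour. The largest draw with every box below 8 takes min(count, 7) from each colour; colours with fewer than 7 contribute all they have.
Σ min(cᵢ, 7) = 6 + 7 + 7 + 7 + 4 + 6 + 5 + 1 + 7 + 6 + 7 + 7 = 70.
Draw number 70 + 1 = 71 must push one box to 8.

71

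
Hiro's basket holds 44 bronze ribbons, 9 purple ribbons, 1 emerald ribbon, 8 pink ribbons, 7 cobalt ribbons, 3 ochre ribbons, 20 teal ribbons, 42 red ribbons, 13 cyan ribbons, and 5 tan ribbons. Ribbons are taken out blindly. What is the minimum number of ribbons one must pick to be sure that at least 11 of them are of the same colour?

Pigeonhole: put each drawn ribbon into a box by colour. The largest draw with every box below 11 takes min(count, 10) from each colour; colours with fewer than 10 contribute all they have.
Σ min(cᵢ, 10) = 10 + 9 + 1 + 8 + 7 + 3 + 10 + 10 + 10 + 5 = 73.
Draw number 73 + 1 = 74 must push one box to 11.

74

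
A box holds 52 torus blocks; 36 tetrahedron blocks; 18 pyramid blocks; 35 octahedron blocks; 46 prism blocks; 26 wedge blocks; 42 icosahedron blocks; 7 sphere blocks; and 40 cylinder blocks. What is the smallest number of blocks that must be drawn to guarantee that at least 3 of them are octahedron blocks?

270

In the worst case for collecting octahedron blocks, every non-octahedron block comes out first.
There are 52 + 36 + 18 + 46 + 26 + 42 + 7 + 40 = 267 non-octahedron blocks altogether.
After those, each further block must be octahedron, so 267 + 3 = 270 draws guarantee 3 octahedron blocks.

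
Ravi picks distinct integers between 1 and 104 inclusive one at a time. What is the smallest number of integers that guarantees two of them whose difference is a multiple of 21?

22

Integers whose pairwise differences are multiples of 21 are exactly those sharing a remainder mod 21. Pigeonhole: the 21 residue classes mod 21 are the pigeonholes.
With 21 integers one could put 1 in each residue class and have no class reach 2.
The 22nd integer pushes some class to 2, so 21·1 + 1 = 22.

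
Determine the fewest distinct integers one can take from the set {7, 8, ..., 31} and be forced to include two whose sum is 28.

19

A set avoiding the sum 28 can contain at most one of each pair {x, 28−x}, plus the 11 elements whose complement lies outside the range or equal to its own complement.
The integers 14, …, 31 (18 of them) are such a set: any two sum to at least 14+15 = 29 > 28.
By the pigeonhole principle, any 19th integer completes one of the 7 pairs, so 19 choices force a sum of 28.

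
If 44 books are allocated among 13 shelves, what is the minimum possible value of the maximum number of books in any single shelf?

4

Pigeonhole: the 13 shelves are the holes and the 44 books are the pigeons.
If every shelf held at most 3 books, the total would be at most 13 × 3 = 39, which is less than 44.
So some shelf holds at least ⌈44/13⌉ = 4 books.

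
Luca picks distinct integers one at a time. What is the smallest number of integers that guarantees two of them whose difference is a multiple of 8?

Integers whose pairwise differences are multiples of 8 are exactly those sharing a remainder mod 8. By the pigeonhole principle, the 8 residue classes mod 8 are the pigeonholes.
With 8 integers one could put 1 in each residue class and have no class reach 2.
The 9th integer pushes some class to 2, so 8·1 + 1 = 9.

9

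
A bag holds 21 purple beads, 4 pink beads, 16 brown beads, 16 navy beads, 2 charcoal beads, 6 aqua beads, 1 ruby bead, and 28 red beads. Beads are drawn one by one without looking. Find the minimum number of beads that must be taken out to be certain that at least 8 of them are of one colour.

The 8 colours are the holes; the beads drawn are the pigeons.
To avoid 8 of any one colour, the worst case takes at most 7 of each colour, or every bead of a colour that has fewer than 7.
That gives 7 + 4 + 7 + 7 + 2 + 6 + 1 + 7 = 41 beads with no colour reaching 8.
The next bead forces some colour to 8, so 41 + 1 = 42.

42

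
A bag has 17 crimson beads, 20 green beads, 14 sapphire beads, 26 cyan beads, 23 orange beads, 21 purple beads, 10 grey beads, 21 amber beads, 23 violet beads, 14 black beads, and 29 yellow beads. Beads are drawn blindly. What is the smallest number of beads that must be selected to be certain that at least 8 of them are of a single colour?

By the pigeonhole principle, the 11 colours are the holes; the beads drawn are the pigeons.
To avoid 8 of any one colour, the worst case takes at most 7 of each colour.
That gives 7 + 7 + 7 + 7 + 7 + 7 + 7 + 7 + 7 + 7 + 7 = 77 beads with no colour reaching 8.
The next bead forces some colour to 8, so 77 + 1 = 78.

78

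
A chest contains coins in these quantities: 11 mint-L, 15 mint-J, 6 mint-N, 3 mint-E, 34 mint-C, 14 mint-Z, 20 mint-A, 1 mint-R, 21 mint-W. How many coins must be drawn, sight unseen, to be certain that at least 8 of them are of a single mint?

53

An adversary could hand out at most 7 coins per mint (mint-N, mint-E, mint-R run out sooner): 7 + 7 + 6 + 3 + 7 + 7 + 7 + 1 + 7 = 52 coins and still no mint has 8.
One more coin lands in a mint already at 7, so 53 draws are enough and 52 are not.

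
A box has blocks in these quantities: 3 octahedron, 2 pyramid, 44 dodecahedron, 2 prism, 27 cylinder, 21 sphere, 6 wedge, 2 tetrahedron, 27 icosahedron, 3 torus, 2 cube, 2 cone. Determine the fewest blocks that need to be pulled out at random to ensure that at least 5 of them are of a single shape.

By pigeonhole, put each drawn block into a box by shape. The largest draw with every box below 5 takes min(count, 4) from each shape; shapes with fewer than 4 contribute all they have.
Σ min(cᵢ, 4) = 3 + 2 + 4 + 2 + 4 + 4 + 4 + 2 + 4 + 3 + 2 + 2 = 36.
Draw number 36 + 1 = 37 must push one box to 5.

37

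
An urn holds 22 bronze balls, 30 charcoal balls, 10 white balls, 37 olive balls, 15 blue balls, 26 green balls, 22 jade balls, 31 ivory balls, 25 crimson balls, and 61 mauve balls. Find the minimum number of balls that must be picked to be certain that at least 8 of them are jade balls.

265

In the worst case for collecting jade balls, every non-jade ball comes out first.
There are 22 + 30 + 10 + 37 + 15 + 26 + 31 + 25 + 61 = 257 non-jade balls altogether.
After those, each further ball must be jade, so 257 + 8 = 265 draws guarantee 8 jade balls.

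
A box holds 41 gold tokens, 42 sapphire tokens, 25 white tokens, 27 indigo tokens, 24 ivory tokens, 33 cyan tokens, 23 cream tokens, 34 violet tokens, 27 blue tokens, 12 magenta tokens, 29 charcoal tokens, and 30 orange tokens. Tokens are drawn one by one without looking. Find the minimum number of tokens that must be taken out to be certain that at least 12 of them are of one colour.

133

By the pigeonhole principle, the 12 colours are the holes; the tokens drawn are the pigeons.
To avoid 12 of any one colour, the worst case takes at most 11 of each colour.
That gives 11 + 11 + 11 + 11 + 11 + 11 + 11 + 11 + 11 + 11 + 11 + 11 = 132 tokens with no colour reaching 12.
The next token forces some colour to 12, so 132 + 1 = 133.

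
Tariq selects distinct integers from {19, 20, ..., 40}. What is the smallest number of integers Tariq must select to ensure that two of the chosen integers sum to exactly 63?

A set avoiding the sum 63 can contain at most one of each pair {x, 63−x}, plus the 4 elements whose complement lies outside the range.
The integers 19, …, 31 (13 of them) are such a set: any two sum to at least 19+20 = 39 and at most 30+31 = 61 < 63.
Pigeonhole: any 14th integer completes one of the 9 pairs, so 14 choices force a sum of 63.

14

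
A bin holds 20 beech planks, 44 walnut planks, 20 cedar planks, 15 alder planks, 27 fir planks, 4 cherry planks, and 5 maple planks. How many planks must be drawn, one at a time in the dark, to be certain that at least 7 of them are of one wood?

40

Put each drawn plank into a box by wood. The largest draw with every box below 7 takes min(count, 6) from each wood; woods with fewer than 6 contribute all they have.
Σ min(cᵢ, 6) = 6 + 6 + 6 + 6 + 6 + 4 + 5 = 39.
Draw number 39 + 1 = 40 must push one box to 7.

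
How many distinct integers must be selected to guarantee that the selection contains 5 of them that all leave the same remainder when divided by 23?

By pigeonhole, the 23 residue classes mod 23 are the pigeonholes.
With 92 integers one could put 4 in each residue class and have no class reach 5.
The 93rd integer pushes some class to 5, so 23·4 + 1 = 93.

93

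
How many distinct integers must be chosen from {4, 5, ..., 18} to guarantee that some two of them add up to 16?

Two chosen integers sum to 16 exactly when both halves of some pair {x, 16−x} with 4 ≤ x ≤ 16−x ≤ 12 are chosen — 4 such pairs.
The remaining 7 elements (those with no distinct partner in range) can never complete a 16-sum, so the worst case takes all of them and one from each pair: 7 + 4 = 11.
The 12th integer has to be the second member of some pair, so 11 + 1 = 12.

12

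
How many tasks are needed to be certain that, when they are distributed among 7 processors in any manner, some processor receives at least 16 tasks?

With 105 tasks one could put exactly 15 in each of the 7 processors, and no processor would reach 16.
By pigeonhole, one more task must land in a processor that already has 15, giving it 16.
So 7 × 15 + 1 = 106 tasks are required.

106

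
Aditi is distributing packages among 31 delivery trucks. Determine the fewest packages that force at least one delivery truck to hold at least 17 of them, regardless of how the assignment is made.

497

With 496 packages one could put exactly 16 in each of the 31 delivery trucks, and no delivery truck would reach 17.
One more package must land in a delivery truck that already has 16, giving it 17.
So 31 × 16 + 1 = 497 packages are required.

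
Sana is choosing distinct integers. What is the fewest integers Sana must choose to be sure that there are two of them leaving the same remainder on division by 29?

The 29 residue classes mod 29 are the pigeonholes.
With 29 integers one could put 1 in each residue class and have no class reach 2.
The 30th integer pushes some class to 2, so 29·1 + 1 = 30.

30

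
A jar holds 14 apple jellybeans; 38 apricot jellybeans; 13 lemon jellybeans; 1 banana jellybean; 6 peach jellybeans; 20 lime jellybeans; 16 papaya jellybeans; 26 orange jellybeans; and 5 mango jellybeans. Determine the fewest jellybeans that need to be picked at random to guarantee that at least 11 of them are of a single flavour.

73

The 9 flavours are the holes; the jellybeans drawn are the pigeons.
To avoid 11 of any one flavour, the worst case takes at most 10 of each flavour, or every jellybean of a flavour that has fewer than 10.
That gives 10 + 10 + 10 + 1 + 6 + 10 + 10 + 10 + 5 = 72 jellybeans with no flavour reaching 11.
The next jellybean forces some flavour to 11, so 72 + 1 = 73.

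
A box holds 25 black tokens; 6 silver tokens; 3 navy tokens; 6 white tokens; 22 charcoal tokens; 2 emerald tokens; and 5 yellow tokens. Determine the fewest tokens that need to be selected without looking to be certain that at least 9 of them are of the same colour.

An adversary could hand out at most 8 tokens per colour (5 colours run out sooner): 8 + 6 + 3 + 6 + 8 + 2 + 5 = 38 tokens and still no colour has 9.
Pigeonhole: one more token lands in a colour already at 8, so 39 draws are enough and 38 are not.

39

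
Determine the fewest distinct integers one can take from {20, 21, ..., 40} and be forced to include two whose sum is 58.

Two chosen integers sum to 58 exactly when both halves of some pair {x, 58−x} with 20 ≤ x ≤ 58−x ≤ 38 are chosen — 9 such pairs.
The remaining 3 elements (those with no distinct partner in range) can never complete a 58-sum, so the worst case takes all of them and one from each pair: 3 + 9 = 12.
The 13th integer has to be the second member of some pair, so 12 + 1 = 13.

13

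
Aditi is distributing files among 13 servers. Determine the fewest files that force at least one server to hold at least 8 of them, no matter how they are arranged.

92

With 91 files one could put exactly 7 in each of the 13 servers, and no server would reach 8.
One more file must land in a server that already has 7, giving it 8.
So 13 × 7 + 1 = 92 files are required.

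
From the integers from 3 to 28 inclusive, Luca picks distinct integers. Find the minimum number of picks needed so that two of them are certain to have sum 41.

Group the elements by complementary pair {x, 41−x}: {13,28}, {14,27}, {15,26}, …, giving 8 two-element pairs and 10 integers whose partner 41−x falls outside [3,28].
Pigeonhole: treating each of those 18 groups as a pigeonhole, one can pick one integer per group — 18 integers — with no two summing to 41.
The 19th integer lands in an occupied pair, forcing a sum of 41.

19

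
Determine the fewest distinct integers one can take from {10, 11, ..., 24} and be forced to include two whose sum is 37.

A set avoiding the sum 37 can contain at most one of each pair {x, 37−x}, plus the 3 elements whose complement lies outside the range.
The integers 10, …, 18 (9 of them) are such a set: any two sum to at least 10+11 = 21 and at most 17+18 = 35 < 37.
By the pigeonhole principle, any 10th integer completes one of the 6 pairs, so 10 choices force a sum of 37.

10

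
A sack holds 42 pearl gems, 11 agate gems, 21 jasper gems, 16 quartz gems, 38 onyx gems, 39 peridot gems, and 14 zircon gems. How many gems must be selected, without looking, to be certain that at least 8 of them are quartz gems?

173

In the worst case for collecting quartz gems, every non-quartz gem comes out first.
There are 42 + 11 + 21 + 38 + 39 + 14 = 165 non-quartz gems altogether.
After those, each further gem must be quartz, so 165 + 8 = 173 draws guarantee 8 quartz gems.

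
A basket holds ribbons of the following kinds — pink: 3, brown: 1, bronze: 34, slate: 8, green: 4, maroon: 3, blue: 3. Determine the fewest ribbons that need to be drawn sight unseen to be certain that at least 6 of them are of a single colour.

25

The 7 colours are the holes; the ribbons drawn are the pigeons.
To avoid 6 of any one colour, the worst case takes at most 5 of each colour, or every ribbon of a colour that has fewer than 5.
That gives 3 + 1 + 5 + 5 + 4 + 3 + 3 = 24 ribbons with no colour reaching 6.
The next ribbon forces some colour to 6, so 24 + 1 = 25.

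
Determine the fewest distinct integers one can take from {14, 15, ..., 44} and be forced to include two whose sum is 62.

19

Group the elements by complementary pair {x, 62−x}: {18,44}, {19,43}, {20,42}, …, giving 13 two-element pairs, the single value 31 (it cannot pair with itself since the integers are distinct), and 4 integers whose partner 62−x falls outside [14,44].
Treating each of those 18 groups as a pigeonhole, one can pick one integer per group — 18 integers — with no two summing to 62.
The 19th integer lands in an occupied pair, forcing a sum of 62.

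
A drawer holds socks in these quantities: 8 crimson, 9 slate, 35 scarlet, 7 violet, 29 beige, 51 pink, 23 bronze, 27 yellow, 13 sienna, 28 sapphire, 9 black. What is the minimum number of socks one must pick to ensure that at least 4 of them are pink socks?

192

In the worst case for collecting pink socks, every non-pink sock comes out first.
There are 8 + 9 + 35 + 7 + 29 + 23 + 27 + 13 + 28 + 9 = 188 non-pink socks altogether.
After those, each further sock must be pink, so 188 + 4 = 192 draws guarantee 4 pink socks.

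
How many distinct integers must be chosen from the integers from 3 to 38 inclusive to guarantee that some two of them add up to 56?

27

Group the elements by complementary pair {x, 56−x}: {18,38}, {19,37}, {20,36}, …, giving 10 two-element pairs; the single value 28 (it cannot pair with itself since the integers are distinct); and 15 integers whose partner 56−x falls outside [3,38].
Pigeonhole: treating each of those 26 groups as a pigeonhole, one can pick one integer per group — 26 integers — with no two summing to 56.
The 27th integer lands in an occupied pair, forcing a sum of 56.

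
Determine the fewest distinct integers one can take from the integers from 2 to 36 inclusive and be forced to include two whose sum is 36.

20

Group the elements by complementary pair {x, 36−x}: {2,34}, {3,33}, {4,32}, …, giving 16 two-element pairs, the single value 18 (it cannot pair with itself since the integers are distinct), and 2 integers whose partner 36−x falls outside [2,36].
By the pigeonhole principle, treating each of those 19 groups as a pigeonhole, one can pick one integer per group — 19 integers — with no two summing to 36.
The 20th integer lands in an occupied pair, forcing a sum of 36.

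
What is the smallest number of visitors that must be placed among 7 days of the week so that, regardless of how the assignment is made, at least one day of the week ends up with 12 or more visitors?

With 77 visitors one could put exactly 11 in each of the 7 days of the week, and no day of the week would reach 12.
By pigeonhole, one more visitor must land in a day of the week that already has 11, giving it 12.
So 7 × 11 + 1 = 78 visitors are required.

78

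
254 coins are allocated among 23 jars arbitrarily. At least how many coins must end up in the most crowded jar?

12

Pigeonhole: the 23 jars are the holes and the 254 coins are the pigeons.
If every jar held at most 11 coins, the total would be at most 23 × 11 = 253, which is less than 254.
So some jar holds at least ⌈254/23⌉ = 12 coins.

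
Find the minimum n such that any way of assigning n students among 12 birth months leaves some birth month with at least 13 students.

145

With 144 students one could put exactly 12 in each of the 12 birth months, and no birth month would reach 13.
Pigeonhole: one more student must land in a birth month that already has 12, giving it 13.
So 12 × 12 + 1 = 145 students are required.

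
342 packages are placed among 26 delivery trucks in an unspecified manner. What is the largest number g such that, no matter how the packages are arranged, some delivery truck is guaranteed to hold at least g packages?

14

By the pigeonhole principle, the 26 delivery trucks are the holes and the 342 packages are the pigeons.
If every delivery truck held at most 13 packages, the total would be at most 26 × 13 = 338, which is less than 342.
So some delivery truck holds at least ⌈342/26⌉ = 14 packages.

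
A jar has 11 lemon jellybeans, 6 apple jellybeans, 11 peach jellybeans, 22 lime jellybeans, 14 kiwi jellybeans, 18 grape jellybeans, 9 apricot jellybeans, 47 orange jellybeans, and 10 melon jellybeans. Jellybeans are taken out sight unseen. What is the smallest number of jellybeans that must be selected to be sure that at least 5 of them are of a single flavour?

37

By pigeonhole, put each drawn jellybean into a box by flavour. The largest draw with every box below 5 takes min(count, 4) from each flavour.
Σ min(cᵢ, 4) = 4 + 4 + 4 + 4 + 4 + 4 + 4 + 4 + 4 = 36.
Draw number 36 + 1 = 37 must push one box to 5.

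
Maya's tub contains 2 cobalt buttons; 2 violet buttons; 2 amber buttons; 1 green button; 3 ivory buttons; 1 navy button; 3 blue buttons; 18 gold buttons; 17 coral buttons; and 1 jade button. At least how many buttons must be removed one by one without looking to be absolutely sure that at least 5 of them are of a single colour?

Pigeonhole: the 10 colours are the holes; the buttons drawn are the pigeons.
To avoid 5 of any one colour, the worst case takes at most 4 of each colour, or every button of a colour that has fewer than 4.
That gives 2 + 2 + 2 + 1 + 3 + 1 + 3 + 4 + 4 + 1 = 23 buttons with no colour reaching 5.
The next button forces some colour to 5, so 23 + 1 = 24.

24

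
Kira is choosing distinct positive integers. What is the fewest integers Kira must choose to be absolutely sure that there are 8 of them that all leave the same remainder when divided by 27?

Pigeonhole: the 27 residue classes mod 27 are the pigeonholes.
With 189 integers one could put 7 in each residue class and have no class reach 8.
The 190th integer pushes some class to 8, so 27·7 + 1 = 190.

190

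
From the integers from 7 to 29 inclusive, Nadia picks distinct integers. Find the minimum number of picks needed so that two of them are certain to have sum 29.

16

Two chosen integers sum to 29 exactly when both halves of some pair {x, 29−x} with 7 ≤ x ≤ 29−x ≤ 22 are chosen — 8 such pairs.
The remaining 7 elements (those with no distinct partner in range) can never complete a 29-sum, so the worst case takes all of them and one from each pair: 7 + 8 = 15.
Pigeonhole: the 16th integer has to be the second member of some pair, so 15 + 1 = 16.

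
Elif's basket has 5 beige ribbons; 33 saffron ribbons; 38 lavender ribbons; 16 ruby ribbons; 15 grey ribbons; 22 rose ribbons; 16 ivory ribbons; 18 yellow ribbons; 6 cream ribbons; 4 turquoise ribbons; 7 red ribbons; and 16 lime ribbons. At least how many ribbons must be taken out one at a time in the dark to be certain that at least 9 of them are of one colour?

An adversary could hand out at most 8 ribbons per colour (4 colours run out sooner): 5 + 8 + 8 + 8 + 8 + 8 + 8 + 8 + 6 + 4 + 7 + 8 = 86 ribbons and still no colour has 9.
By pigeonhole, one more ribbon lands in a colour already at 8, so 87 draws are enough and 86 are not.

87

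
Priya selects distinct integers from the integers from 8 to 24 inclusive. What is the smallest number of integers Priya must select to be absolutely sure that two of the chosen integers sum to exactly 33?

A set avoiding the sum 33 can contain at most one of each pair {x, 33−x}, plus the 1 element whose complement lies outside the range.
The integers 8, …, 16 (9 of them) are such a set: any two sum to at least 8+9 = 17 and at most 15+16 = 31 < 33.
Any 10th integer completes one of the 8 pairs, so 10 choices force a sum of 33.

10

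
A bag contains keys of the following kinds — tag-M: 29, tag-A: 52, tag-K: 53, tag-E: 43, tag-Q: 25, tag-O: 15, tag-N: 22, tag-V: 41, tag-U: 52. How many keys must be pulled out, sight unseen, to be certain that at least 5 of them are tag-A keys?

285

In the worst case for collecting tag-A keys, every non-tag-A key comes out first.
There are 29 + 53 + 43 + 25 + 15 + 22 + 41 + 52 = 280 non-tag-A keys altogether.
After those, each further key must be tag-A, so 280 + 5 = 285 draws guarantee 5 tag-A keys.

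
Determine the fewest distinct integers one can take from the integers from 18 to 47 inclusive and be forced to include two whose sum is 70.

A set avoiding the sum 70 can contain at most one of each pair {x, 70−x}, plus the 6 elements whose complement lies outside the range or equal to its own complement.
The integers 18, …, 35 (18 of them) are such a set: any two sum to at least 18+19 = 37 and at most 34+35 = 69 < 70.
By pigeonhole, any 19th integer completes one of the 12 pairs, so 19 choices force a sum of 70.

19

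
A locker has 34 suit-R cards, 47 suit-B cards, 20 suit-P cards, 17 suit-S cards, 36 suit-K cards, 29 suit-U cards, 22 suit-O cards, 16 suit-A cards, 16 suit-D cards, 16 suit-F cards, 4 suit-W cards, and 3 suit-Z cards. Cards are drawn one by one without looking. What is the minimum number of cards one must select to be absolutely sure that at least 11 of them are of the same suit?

108

By pigeonhole, the 12 suits are the holes; the cards drawn are the pigeons.
To avoid 11 of any one suit, the worst case takes at most 10 of each suit, or every card of a suit that has fewer than 10.
That gives 10 + 10 + 10 + 10 + 10 + 10 + 10 + 10 + 10 + 10 + 4 + 3 = 107 cards with no suit reaching 11.
The next card forces some suit to 11, so 107 + 1 = 108.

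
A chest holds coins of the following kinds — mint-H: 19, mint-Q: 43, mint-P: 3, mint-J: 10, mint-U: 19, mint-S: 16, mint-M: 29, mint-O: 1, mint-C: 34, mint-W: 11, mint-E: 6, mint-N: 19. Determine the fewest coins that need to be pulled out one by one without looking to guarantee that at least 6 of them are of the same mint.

An adversary could hand out at most 5 coins per mint (mint-P, mint-O run out sooner): 5 + 5 + 3 + 5 + 5 + 5 + 5 + 1 + 5 + 5 + 5 + 5 = 54 coins and still no mint has 6.
Pigeonhole: one more coin lands in a mint already at 5, so 55 draws are enough and 54 are not.

55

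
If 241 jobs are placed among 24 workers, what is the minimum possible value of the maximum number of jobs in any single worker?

11

The 24 workers are the holes and the 241 jobs are the pigeons.
If every worker held at most 10 jobs, the total would be at most 24 × 10 = 240, which is less than 241.
So some worker holds at least ⌈241/24⌉ = 11 jobs.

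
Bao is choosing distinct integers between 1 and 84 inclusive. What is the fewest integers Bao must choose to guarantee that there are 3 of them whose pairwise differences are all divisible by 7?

Integers whose pairwise differences are multiples of 7 are exactly those sharing a remainder mod 7. The 7 residue classes mod 7 are the pigeonholes.
With 14 integers one could put 2 in each residue class and have no class reach 3.
The 15th integer pushes some class to 3, so 7·2 + 1 = 15.

15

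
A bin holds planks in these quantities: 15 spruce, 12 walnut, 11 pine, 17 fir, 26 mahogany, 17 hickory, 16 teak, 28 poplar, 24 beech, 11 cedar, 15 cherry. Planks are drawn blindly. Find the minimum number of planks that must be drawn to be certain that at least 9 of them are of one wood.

Put each drawn plank into a box by wood. The largest draw with every box below 9 takes min(count, 8) from each wood.
Σ min(cᵢ, 8) = 8 + 8 + 8 + 8 + 8 + 8 + 8 + 8 + 8 + 8 + 8 = 88.
Draw number 88 + 1 = 89 must push one box to 9.

89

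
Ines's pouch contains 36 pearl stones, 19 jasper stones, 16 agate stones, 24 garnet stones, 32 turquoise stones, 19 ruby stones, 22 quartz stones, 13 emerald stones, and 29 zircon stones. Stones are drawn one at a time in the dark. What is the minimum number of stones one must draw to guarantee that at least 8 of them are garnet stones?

In the worst case for collecting garnet stones, every non-garnet stone comes out first.
There are 36 + 19 + 16 + 32 + 19 + 22 + 13 + 29 = 186 non-garnet stones altogether.
After those, each further stone must be garnet, so 186 + 8 = 194 draws guarantee 8 garnet stones.

194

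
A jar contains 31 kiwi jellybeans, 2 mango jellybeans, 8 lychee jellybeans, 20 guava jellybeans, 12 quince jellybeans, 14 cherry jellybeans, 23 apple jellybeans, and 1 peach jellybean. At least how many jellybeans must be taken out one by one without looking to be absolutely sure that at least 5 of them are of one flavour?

28

The 8 flavours are the holes; the jellybeans drawn are the pigeons.
To avoid 5 of any one flavour, the worst case takes at most 4 of each flavour, or every jellybean of a flavour that has fewer than 4.
That gives 4 + 2 + 4 + 4 + 4 + 4 + 4 + 1 = 27 jellybeans with no flavour reaching 5.
The next jellybean forces some flavour to 5, so 27 + 1 = 28.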